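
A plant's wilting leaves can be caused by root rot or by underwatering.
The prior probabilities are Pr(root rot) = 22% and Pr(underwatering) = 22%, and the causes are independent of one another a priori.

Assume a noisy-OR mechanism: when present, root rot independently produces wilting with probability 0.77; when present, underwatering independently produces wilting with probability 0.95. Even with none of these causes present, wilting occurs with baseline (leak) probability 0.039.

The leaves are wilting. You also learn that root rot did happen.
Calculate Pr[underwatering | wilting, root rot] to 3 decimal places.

Under noisy-OR, P(wilting | causes) = 1 − (1−0.039)·∏(1−qᵢ) over the active causes.
Numerator (weight on configurations with underwatering): 0.988949×0.22 = 0.217569
Denominator P(wilting | root rot): 0.77897×0.78 + 0.988949×0.22 = 0.825166
P(underwatering | wilting, root rot) = 0.217569/0.825166 ≈ 0.264

Pr[underwatering | wilting, root rot] ≈ 0.264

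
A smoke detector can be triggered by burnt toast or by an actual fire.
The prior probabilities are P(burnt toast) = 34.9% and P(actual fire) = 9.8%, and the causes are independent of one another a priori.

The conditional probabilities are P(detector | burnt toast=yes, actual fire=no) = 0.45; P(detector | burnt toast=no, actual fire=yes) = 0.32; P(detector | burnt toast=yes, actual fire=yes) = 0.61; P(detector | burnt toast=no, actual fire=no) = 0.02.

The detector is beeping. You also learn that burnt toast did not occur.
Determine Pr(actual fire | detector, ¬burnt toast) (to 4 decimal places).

Weight on actual fire=true, given the evidence: 0.32·0.098 = 0.031360
Normalizer over all consistent configurations: 0.02·0.902 + 0.32·0.098 = 0.049400
P(actual fire | detector, ¬burnt toast) = 0.031360/0.049400 ≈ 0.6348

Pr(actual fire | detector, ¬burnt toast) ≈ 0.6348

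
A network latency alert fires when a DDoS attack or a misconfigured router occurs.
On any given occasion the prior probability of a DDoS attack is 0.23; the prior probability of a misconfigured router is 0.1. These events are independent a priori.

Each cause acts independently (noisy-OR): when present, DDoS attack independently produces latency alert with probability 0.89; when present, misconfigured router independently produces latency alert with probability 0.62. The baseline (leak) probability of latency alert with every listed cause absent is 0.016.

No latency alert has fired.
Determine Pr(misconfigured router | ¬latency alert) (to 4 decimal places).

Pr(misconfigured router | ¬latency alert) ≈ 0.0405

Under noisy-OR, P(latency alert | causes) = 1 − (1−0.016)·∏(1−qᵢ) over the active causes.
P(¬latency alert) = 0.984*0.77*0.9 + 0.37392*0.77*0.1 + 0.10824*0.23*0.9 + 0.041131*0.23*0.1 = 0.681912 + 0.028792 + 0.022406 + 0.000946 = 0.734056
Of this, 0.029738 comes from 0.028792 + 0.000946 (the misconfigured router=true cases).
So P(misconfigured router | ¬latency alert) = 0.029738/0.734056 ≈ 0.0405.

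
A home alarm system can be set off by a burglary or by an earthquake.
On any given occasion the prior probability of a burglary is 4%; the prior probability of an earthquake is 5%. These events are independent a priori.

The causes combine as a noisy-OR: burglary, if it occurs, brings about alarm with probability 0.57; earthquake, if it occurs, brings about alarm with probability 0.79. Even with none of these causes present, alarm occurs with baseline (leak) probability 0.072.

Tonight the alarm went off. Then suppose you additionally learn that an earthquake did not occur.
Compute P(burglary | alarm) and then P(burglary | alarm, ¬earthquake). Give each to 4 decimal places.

P(burglary | alarm) ≈ 0.1913; P(burglary | alarm, ¬earthquake) ≈ 0.2580

Under noisy-OR, P(alarm | causes) = 1 − (1−0.072)·∏(1−qᵢ) over the active causes.
Enumerate the 4 (burglary, earthquake) configurations and weight by the priors:
  P(alarm) = 0.072*0.96*0.95 + 0.80512*0.96*0.05 + 0.60096*0.04*0.95 + 0.916202*0.04*0.05
        = 0.065664 + 0.038646 + 0.022836 + 0.001832 = 0.128978
Keeping only the burglary-present terms gives 0.024668, so
  P(burglary | alarm) = 0.024668 / 0.128978 ≈ 0.1913

Now condition on the additional information:
For the numerator, keep only burglary=true terms: 0.60096·0.04 = 0.024038
Normalizer over all consistent configurations: 0.072·0.96 + 0.60096·0.04 = 0.093158
Posterior = 0.024038 / 0.093158 ≈ 0.2580
With earthquake excluded, burglary must carry more of the explanatory weight for the alarm.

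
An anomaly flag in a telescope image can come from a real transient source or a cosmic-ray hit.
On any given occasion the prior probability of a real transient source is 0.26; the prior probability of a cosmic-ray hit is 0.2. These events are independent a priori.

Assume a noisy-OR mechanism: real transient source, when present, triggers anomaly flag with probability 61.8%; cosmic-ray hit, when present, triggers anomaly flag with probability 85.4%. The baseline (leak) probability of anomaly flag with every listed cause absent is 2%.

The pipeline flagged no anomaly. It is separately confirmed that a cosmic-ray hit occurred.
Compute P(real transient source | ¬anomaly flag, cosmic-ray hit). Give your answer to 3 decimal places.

Under noisy-OR, P(anomaly flag | causes) = 1 − (1−0.02)·∏(1−qᵢ) over the active causes.
P(¬anomaly flag | cosmic-ray hit) = 0.14308·0.74 + 0.054657·0.26 = 0.105879 + 0.014211 = 0.120090
Restricting to configurations with real transient source present: 0.054657·0.26 = 0.014211.
P(real transient source | ¬anomaly flag, cosmic-ray hit) = 0.014211 / 0.120090 ≈ 0.118

P(real transient source | ¬anomaly flag, cosmic-ray hit) ≈ 0.118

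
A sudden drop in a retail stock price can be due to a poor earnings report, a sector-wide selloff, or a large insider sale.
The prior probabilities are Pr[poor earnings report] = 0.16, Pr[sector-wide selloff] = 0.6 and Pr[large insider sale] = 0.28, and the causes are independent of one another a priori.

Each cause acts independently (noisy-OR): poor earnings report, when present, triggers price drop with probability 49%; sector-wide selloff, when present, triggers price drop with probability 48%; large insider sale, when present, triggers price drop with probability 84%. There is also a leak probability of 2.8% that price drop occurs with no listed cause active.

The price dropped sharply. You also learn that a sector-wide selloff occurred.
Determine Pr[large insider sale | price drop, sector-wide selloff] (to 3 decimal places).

Under noisy-OR, P(price drop | causes) = 1 − (1−0.028)·∏(1−qᵢ) over the active causes.
Sum P(price drop|·) weighted by the priors over the 4 (poor earnings report, large insider sale) configurations:
  P(price drop | sector-wide selloff) = 0.49456×0.84×0.72 + 0.91913×0.84×0.28 + 0.742226×0.16×0.72 + 0.958756×0.16×0.28
        = 0.299110 + 0.216179 + 0.085504 + 0.042952 = 0.643745
The terms with large insider sale present sum to 0.259131, so
  P(large insider sale | price drop, sector-wide selloff) = 0.259131 / 0.643745 ≈ 0.403

Pr[large insider sale | price drop, sector-wide selloff] ≈ 0.403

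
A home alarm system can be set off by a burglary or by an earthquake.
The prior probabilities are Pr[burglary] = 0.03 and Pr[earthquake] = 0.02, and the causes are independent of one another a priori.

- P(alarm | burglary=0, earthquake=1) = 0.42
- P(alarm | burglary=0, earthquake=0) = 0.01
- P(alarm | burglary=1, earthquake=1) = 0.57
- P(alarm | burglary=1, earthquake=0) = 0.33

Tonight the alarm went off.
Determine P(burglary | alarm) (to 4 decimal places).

P(burglary | alarm) ≈ 0.3626

P(alarm) = 0.01·0.97·0.98 + 0.42·0.97·0.02 + 0.33·0.03·0.98 + 0.57·0.03·0.02 = 0.009506 + 0.008148 + 0.009702 + 0.000342 = 0.027698
The burglary-present share is 0.009702 + 0.000342 = 0.010044.
P(burglary | alarm) = 0.010044 / 0.027698 ≈ 0.3626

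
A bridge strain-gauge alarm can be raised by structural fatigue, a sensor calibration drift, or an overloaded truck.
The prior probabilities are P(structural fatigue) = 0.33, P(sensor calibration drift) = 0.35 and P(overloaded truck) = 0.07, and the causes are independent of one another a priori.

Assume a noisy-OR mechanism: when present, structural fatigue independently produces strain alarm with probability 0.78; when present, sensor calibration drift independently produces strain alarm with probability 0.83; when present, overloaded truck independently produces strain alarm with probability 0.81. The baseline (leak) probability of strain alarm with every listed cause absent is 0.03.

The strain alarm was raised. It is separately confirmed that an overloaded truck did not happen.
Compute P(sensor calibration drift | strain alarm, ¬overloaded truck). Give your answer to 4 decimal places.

Under noisy-OR, P(strain alarm | causes) = 1 − (1−0.03)·∏(1−qᵢ) over the active causes.
Weight on sensor calibration drift=true, given the evidence: 0.195831 + 0.111310 = 0.307141
The normalizing constant is 0.03*0.67*0.65 + 0.8351*0.67*0.35 + 0.7866*0.33*0.65 + 0.963722*0.33*0.35 = 0.488932
Posterior = 0.307141 / 0.488932 ≈ 0.6282

P(sensor calibration drift | strain alarm, ¬overloaded truck) ≈ 0.6282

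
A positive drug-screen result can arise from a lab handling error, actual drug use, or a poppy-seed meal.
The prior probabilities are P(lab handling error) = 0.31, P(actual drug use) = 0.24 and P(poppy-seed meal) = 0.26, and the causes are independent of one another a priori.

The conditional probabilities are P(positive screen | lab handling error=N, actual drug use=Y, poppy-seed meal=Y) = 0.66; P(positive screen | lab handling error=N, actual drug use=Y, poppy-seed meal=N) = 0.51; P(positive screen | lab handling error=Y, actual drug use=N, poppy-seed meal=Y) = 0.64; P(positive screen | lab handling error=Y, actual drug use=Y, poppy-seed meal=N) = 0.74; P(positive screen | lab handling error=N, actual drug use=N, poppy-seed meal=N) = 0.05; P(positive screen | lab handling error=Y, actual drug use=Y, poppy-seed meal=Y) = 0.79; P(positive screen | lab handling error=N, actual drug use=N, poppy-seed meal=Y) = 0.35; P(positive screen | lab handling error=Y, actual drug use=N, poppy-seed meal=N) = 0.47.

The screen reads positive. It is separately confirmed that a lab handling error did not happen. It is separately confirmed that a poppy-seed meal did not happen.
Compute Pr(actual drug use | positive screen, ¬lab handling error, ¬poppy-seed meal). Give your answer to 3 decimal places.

Pr(actual drug use | positive screen, ¬lab handling error, ¬poppy-seed meal) ≈ 0.763

P(positive screen | ¬lab handling error, ¬poppy-seed meal) = 0.05×0.76 + 0.51×0.24 = 0.038000 + 0.122400 = 0.160400
Restricting to configurations with actual drug use present: 0.51×0.24 = 0.122400.
P(actual drug use | positive screen, ¬lab handling error, ¬poppy-seed meal) = 0.122400 / 0.160400 ≈ 0.763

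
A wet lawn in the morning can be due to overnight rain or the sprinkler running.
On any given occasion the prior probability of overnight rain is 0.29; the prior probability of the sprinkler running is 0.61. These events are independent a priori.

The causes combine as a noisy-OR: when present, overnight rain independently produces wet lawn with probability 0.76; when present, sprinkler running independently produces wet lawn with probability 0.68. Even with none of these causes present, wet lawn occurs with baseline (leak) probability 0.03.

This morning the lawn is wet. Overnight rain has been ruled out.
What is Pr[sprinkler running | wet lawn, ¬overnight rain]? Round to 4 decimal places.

Pr[sprinkler running | wet lawn, ¬overnight rain] ≈ 0.9729

Under noisy-OR, P(wet lawn | causes) = 1 − (1−0.03)·∏(1−qᵢ) over the active causes.
P(wet lawn | ¬overnight rain) = 0.03×0.39 + 0.6896×0.61 = 0.011700 + 0.420656 = 0.432356
The sprinkler running-present share is 0.6896×0.61 = 0.420656.
P(sprinkler running | wet lawn, ¬overnight rain) = 0.420656 / 0.432356 ≈ 0.9729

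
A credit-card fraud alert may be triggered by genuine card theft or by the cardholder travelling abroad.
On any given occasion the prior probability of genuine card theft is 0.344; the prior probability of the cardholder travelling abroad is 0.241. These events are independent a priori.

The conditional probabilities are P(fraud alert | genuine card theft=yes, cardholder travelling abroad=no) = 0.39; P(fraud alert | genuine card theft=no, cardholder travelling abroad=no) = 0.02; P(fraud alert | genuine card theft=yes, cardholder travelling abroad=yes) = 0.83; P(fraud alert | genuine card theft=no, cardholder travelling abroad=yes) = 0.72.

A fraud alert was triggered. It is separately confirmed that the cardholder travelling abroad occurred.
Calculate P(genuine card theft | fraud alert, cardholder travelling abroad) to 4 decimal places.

By total probability over both values of genuine card theft:
  P(fraud alert | cardholder travelling abroad) = 0.72·0.656 + 0.83·0.344
        = 0.472320 + 0.285520 = 0.757840
The terms with genuine card theft present sum to 0.285520, so
  P(genuine card theft | fraud alert, cardholder travelling abroad) = 0.285520 / 0.757840 ≈ 0.3768

P(genuine card theft | fraud alert, cardholder travelling abroad) ≈ 0.3768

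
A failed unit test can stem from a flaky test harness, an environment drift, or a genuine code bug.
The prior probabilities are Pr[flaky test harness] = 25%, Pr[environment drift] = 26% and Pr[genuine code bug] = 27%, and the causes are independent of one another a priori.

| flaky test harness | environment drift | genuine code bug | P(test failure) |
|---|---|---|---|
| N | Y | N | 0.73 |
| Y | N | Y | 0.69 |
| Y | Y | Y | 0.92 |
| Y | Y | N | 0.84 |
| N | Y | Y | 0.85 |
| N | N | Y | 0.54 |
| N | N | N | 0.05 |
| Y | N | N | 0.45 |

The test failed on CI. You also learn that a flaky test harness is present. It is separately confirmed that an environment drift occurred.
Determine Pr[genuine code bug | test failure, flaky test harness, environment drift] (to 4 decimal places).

P(test failure | flaky test harness, environment drift) = 0.84·0.73 + 0.92·0.27 = 0.613200 + 0.248400 = 0.861600
The genuine code bug-present share is 0.92·0.27 = 0.248400.
Hence the posterior is 0.248400/0.861600 ≈ 0.2883.

Pr[genuine code bug | test failure, flaky test harness, environment drift] ≈ 0.2883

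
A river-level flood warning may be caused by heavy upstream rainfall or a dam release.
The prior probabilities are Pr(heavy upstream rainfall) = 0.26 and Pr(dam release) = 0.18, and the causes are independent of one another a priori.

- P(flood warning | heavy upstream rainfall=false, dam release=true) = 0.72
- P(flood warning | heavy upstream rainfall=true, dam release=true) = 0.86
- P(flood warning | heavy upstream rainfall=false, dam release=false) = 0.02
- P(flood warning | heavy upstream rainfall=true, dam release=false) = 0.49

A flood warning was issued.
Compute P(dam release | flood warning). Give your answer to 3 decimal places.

P(dam release | flood warning) ≈ 0.539

Enumerate the 4 (heavy upstream rainfall, dam release) configurations and weight by the priors:
  P(flood warning) = 0.02×0.74×0.82 + 0.72×0.74×0.18 + 0.49×0.26×0.82 + 0.86×0.26×0.18
        = 0.012136 + 0.095904 + 0.104468 + 0.040248 = 0.252756
The terms with dam release present sum to 0.136152, so
  P(dam release | flood warning) = 0.136152 / 0.252756 ≈ 0.539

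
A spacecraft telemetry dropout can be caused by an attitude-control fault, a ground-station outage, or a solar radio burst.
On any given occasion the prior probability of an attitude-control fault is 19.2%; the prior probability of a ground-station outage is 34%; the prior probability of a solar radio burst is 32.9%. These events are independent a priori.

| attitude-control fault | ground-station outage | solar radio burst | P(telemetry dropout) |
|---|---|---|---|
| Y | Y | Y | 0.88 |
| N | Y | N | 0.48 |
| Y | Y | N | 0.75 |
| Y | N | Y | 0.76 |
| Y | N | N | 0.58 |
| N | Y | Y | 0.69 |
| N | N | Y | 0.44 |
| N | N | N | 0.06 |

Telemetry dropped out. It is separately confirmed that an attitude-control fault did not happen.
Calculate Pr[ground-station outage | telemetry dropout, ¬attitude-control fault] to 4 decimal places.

P(telemetry dropout | ¬attitude-control fault) = 0.06*0.66*0.671 + 0.44*0.66*0.329 + 0.48*0.34*0.671 + 0.69*0.34*0.329 = 0.026572 + 0.095542 + 0.109507 + 0.077183 = 0.308804
Restricting to configurations with ground-station outage present: 0.109507 + 0.077183 = 0.186690.
Hence the posterior is 0.186690/0.308804 ≈ 0.6046.

Pr[ground-station outage | telemetry dropout, ¬attitude-control fault] ≈ 0.6046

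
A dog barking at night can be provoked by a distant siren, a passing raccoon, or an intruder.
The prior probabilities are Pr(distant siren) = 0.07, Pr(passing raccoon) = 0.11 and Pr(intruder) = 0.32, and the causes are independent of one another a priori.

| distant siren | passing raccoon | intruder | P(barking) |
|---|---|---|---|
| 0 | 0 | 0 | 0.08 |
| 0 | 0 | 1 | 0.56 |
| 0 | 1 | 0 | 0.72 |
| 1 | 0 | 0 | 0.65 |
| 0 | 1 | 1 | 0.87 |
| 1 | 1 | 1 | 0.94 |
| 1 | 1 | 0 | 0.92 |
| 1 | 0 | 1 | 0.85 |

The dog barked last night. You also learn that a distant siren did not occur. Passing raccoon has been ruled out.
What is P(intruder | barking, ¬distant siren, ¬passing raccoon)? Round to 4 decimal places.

For the numerator, keep only intruder=true terms: 0.56×0.32 = 0.179200
Denominator P(barking | ¬distant siren, ¬passing raccoon): 0.08×0.68 + 0.56×0.32 = 0.233600
Posterior = 0.179200 / 0.233600 ≈ 0.7671

P(intruder | barking, ¬distant siren, ¬passing raccoon) ≈ 0.7671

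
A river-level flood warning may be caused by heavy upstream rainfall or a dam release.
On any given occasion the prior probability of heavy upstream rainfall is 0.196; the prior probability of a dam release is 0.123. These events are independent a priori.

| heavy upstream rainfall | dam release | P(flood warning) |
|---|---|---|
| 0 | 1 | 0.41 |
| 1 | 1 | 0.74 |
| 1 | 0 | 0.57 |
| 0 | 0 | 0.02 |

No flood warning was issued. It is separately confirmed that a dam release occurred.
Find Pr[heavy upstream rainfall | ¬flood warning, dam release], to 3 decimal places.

By total probability over both values of heavy upstream rainfall:
  P(¬flood warning | dam release) = 0.59*0.804 + 0.26*0.196
        = 0.474360 + 0.050960 = 0.525320
Configurations with heavy upstream rainfall contribute 0.050960, so
  P(heavy upstream rainfall | ¬flood warning, dam release) = 0.050960 / 0.525320 ≈ 0.097

Pr[heavy upstream rainfall | ¬flood warning, dam release] ≈ 0.097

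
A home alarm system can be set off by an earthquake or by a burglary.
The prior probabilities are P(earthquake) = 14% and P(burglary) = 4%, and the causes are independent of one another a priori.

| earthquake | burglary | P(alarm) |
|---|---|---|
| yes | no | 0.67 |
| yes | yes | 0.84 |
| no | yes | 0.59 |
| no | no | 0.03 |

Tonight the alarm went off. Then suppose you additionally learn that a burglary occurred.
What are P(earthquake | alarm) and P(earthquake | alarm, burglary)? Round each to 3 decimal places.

P(alarm) = 0.03*0.86*0.96 + 0.59*0.86*0.04 + 0.67*0.14*0.96 + 0.84*0.14*0.04 = 0.024768 + 0.020296 + 0.090048 + 0.004704 = 0.139816
The earthquake-present share is 0.090048 + 0.004704 = 0.094752.
So P(earthquake | alarm) = 0.094752/0.139816 ≈ 0.678.

Now condition on the additional information:
P(alarm | burglary) = 0.59·0.86 + 0.84·0.14 = 0.507400 + 0.117600 = 0.625000
Of this, 0.117600 comes from 0.84·0.14 (the earthquake=true cases).
Hence the posterior is 0.117600/0.625000 ≈ 0.188.
This is intercausal reasoning (explaining away): once burglary accounts for the alarm, earthquake becomes less likely.

P(earthquake | alarm) ≈ 0.678; P(earthquake | alarm, burglary) ≈ 0.188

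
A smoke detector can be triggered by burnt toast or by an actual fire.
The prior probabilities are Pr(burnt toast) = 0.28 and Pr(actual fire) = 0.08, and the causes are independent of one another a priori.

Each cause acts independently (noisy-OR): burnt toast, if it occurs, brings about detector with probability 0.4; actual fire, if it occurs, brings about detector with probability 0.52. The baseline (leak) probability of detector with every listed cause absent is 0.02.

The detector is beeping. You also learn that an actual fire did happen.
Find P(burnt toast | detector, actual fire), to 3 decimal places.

P(burnt toast | detector, actual fire) ≈ 0.345

Under noisy-OR, P(detector | causes) = 1 − (1−0.02)·∏(1−qᵢ) over the active causes.
P(detector | actual fire) = 0.5296·0.72 + 0.71776·0.28 = 0.381312 + 0.200973 = 0.582285
Of this, 0.200973 comes from 0.71776·0.28 (the burnt toast=true cases).
Hence the posterior is 0.200973/0.582285 ≈ 0.345.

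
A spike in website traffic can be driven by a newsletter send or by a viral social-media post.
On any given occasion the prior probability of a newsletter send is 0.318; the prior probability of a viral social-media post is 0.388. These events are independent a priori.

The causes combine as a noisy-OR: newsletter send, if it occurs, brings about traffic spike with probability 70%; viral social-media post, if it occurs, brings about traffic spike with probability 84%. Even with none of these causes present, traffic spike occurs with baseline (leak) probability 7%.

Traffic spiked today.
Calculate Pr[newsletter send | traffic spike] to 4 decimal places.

Under noisy-OR, P(traffic spike | causes) = 1 − (1−0.07)·∏(1−qᵢ) over the active causes.
P(traffic spike) = 0.07·0.682·0.612 + 0.8512·0.682·0.388 + 0.721·0.318·0.612 + 0.95536·0.318·0.388 = 0.029217 + 0.225241 + 0.140318 + 0.117876 = 0.512652
Of this, 0.258194 comes from 0.140318 + 0.117876 (the newsletter send=true cases).
P(newsletter send | traffic spike) = 0.258194 / 0.512652 ≈ 0.5036

Pr[newsletter send | traffic spike] ≈ 0.5036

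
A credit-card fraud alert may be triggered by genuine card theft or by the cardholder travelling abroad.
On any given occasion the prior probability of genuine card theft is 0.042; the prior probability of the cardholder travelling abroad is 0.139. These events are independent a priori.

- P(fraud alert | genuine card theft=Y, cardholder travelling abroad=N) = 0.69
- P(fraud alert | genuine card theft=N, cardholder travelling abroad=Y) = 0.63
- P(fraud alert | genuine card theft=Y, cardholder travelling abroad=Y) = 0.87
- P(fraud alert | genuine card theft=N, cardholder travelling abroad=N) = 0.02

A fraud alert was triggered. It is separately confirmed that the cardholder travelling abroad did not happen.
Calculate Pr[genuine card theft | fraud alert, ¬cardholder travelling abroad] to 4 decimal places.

Pr[genuine card theft | fraud alert, ¬cardholder travelling abroad] ≈ 0.6020

Numerator (weight on configurations with genuine card theft): 0.69·0.042 = 0.028980
The normalizing constant is 0.02·0.958 + 0.69·0.042 = 0.048140
Posterior = 0.028980 / 0.048140 ≈ 0.6020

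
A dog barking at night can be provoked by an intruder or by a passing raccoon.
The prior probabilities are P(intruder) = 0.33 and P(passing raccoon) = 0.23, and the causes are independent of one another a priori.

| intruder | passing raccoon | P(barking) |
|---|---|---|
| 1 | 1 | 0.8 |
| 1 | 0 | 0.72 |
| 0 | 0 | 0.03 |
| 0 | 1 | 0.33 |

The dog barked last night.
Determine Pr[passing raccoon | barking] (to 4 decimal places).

Pr[passing raccoon | barking] ≈ 0.3599

Weight on passing raccoon=true, given the evidence: 0.050853 + 0.060720 = 0.111573
The normalizing constant is 0.03·0.67·0.77 + 0.33·0.67·0.23 + 0.72·0.33·0.77 + 0.8·0.33·0.23 = 0.310002
P(passing raccoon | barking) = 0.111573/0.310002 ≈ 0.3599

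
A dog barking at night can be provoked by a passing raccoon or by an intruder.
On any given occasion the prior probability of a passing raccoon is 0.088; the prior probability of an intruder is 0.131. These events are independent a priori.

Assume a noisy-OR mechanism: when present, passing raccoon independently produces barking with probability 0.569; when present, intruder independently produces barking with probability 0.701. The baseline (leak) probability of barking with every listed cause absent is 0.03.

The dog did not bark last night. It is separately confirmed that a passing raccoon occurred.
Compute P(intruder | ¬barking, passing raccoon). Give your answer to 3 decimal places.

P(intruder | ¬barking, passing raccoon) ≈ 0.043

Under noisy-OR, P(barking | causes) = 1 − (1−0.03)·∏(1−qᵢ) over the active causes.
Enumerate both values of intruder and weight by the priors:
  P(¬barking | passing raccoon) = 0.41807×0.869 + 0.125003×0.131
        = 0.363303 + 0.016375 = 0.379678
Configurations with intruder contribute 0.016375, so
  P(intruder | ¬barking, passing raccoon) = 0.016375 / 0.379678 ≈ 0.043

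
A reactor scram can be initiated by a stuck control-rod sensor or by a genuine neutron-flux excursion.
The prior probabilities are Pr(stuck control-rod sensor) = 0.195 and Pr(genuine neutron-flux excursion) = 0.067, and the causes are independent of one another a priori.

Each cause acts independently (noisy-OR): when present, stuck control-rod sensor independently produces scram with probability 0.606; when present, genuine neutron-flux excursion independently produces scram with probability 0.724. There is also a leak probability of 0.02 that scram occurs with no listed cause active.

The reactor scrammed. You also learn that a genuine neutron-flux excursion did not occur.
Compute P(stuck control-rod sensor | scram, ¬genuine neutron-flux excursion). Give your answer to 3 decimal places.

P(stuck control-rod sensor | scram, ¬genuine neutron-flux excursion) ≈ 0.881

Under noisy-OR, P(scram | causes) = 1 − (1−0.02)·∏(1−qᵢ) over the active causes.
P(scram | ¬genuine neutron-flux excursion) = 0.02·0.805 + 0.61388·0.195 = 0.016100 + 0.119707 = 0.135807
Of this, 0.119707 comes from 0.61388·0.195 (the stuck control-rod sensor=true cases).
So P(stuck control-rod sensor | scram, ¬genuine neutron-flux excursion) = 0.119707/0.135807 ≈ 0.881.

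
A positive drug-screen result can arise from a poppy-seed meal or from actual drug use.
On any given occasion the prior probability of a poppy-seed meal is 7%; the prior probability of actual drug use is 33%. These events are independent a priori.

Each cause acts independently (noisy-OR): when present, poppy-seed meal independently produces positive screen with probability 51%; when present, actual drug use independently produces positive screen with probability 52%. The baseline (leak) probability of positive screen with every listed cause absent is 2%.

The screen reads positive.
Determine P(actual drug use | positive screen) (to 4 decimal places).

Under noisy-OR, P(positive screen | causes) = 1 − (1−0.02)·∏(1−qᵢ) over the active causes.
Weight on actual drug use=true, given the evidence: 0.162534 + 0.017776 = 0.180310
The normalizing constant is 0.02*0.93*0.67 + 0.5296*0.93*0.33 + 0.5198*0.07*0.67 + 0.769504*0.07*0.33 = 0.217151
Posterior = 0.180310 / 0.217151 ≈ 0.8303

P(actual drug use | positive screen) ≈ 0.8303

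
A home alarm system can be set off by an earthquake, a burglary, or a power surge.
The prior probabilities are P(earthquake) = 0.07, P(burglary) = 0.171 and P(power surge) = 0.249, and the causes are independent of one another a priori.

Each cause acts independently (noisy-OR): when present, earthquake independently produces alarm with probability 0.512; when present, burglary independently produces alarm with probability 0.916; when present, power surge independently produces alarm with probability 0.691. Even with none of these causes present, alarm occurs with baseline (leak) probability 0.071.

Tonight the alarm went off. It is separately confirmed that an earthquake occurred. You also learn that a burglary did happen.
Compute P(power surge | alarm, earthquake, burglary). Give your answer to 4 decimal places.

P(power surge | alarm, earthquake, burglary) ≈ 0.2541

Under noisy-OR, P(alarm | causes) = 1 − (1−0.071)·∏(1−qᵢ) over the active causes.
P(alarm | earthquake, burglary) = 0.961918*0.751 + 0.988233*0.249 = 0.722400 + 0.246070 = 0.968470
The power surge-present share is 0.988233*0.249 = 0.246070.
Hence the posterior is 0.246070/0.968470 ≈ 0.2541.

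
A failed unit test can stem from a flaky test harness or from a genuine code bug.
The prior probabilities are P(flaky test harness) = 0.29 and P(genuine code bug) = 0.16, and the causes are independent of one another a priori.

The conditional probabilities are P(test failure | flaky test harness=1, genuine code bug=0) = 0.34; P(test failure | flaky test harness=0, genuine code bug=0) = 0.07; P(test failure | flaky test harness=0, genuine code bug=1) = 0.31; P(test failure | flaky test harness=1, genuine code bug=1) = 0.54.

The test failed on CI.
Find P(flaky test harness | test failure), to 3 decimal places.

P(flaky test harness | test failure) ≈ 0.584

By total probability over the 4 (flaky test harness, genuine code bug) configurations:
  P(test failure) = 0.07·0.71·0.84 + 0.31·0.71·0.16 + 0.34·0.29·0.84 + 0.54·0.29·0.16
        = 0.041748 + 0.035216 + 0.082824 + 0.025056 = 0.184844
Keeping only the flaky test harness-present terms gives 0.107880, so
  P(flaky test harness | test failure) = 0.107880 / 0.184844 ≈ 0.584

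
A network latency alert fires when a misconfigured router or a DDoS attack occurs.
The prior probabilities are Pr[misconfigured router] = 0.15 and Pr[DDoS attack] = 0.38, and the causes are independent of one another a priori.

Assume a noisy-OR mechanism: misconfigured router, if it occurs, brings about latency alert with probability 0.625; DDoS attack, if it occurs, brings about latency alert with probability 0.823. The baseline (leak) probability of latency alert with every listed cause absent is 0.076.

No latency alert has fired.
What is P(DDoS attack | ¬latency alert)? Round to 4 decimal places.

P(DDoS attack | ¬latency alert) ≈ 0.0979

Under noisy-OR, P(latency alert | causes) = 1 − (1−0.076)·∏(1−qᵢ) over the active causes.
P(¬latency alert) = 0.924×0.85×0.62 + 0.163548×0.85×0.38 + 0.3465×0.15×0.62 + 0.061331×0.15×0.38 = 0.486948 + 0.052826 + 0.032224 + 0.003496 = 0.575494
Restricting to configurations with DDoS attack present: 0.052826 + 0.003496 = 0.056322.
P(DDoS attack | ¬latency alert) = 0.056322 / 0.575494 ≈ 0.0979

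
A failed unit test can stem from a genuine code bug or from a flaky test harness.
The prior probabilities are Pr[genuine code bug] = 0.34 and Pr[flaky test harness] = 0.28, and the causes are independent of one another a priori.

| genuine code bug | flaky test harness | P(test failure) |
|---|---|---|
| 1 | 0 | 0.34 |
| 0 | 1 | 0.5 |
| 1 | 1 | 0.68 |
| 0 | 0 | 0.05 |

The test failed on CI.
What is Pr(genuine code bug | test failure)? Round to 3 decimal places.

Pr(genuine code bug | test failure) ≈ 0.560

Sum P(test failure|·) weighted by the priors over the 4 (genuine code bug, flaky test harness) configurations:
  P(test failure) = 0.05*0.66*0.72 + 0.5*0.66*0.28 + 0.34*0.34*0.72 + 0.68*0.34*0.28
        = 0.023760 + 0.092400 + 0.083232 + 0.064736 = 0.264128
Keeping only the genuine code bug-present terms gives 0.147968, so
  P(genuine code bug | test failure) = 0.147968 / 0.264128 ≈ 0.560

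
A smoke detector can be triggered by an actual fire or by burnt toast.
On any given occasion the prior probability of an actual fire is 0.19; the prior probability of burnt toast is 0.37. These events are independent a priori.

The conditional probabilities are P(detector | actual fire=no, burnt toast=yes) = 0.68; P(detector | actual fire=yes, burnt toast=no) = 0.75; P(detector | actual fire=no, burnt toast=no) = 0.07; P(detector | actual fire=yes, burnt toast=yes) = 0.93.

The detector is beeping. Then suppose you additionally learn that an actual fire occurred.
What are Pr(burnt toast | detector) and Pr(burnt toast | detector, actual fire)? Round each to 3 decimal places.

Enumerate the 4 (actual fire, burnt toast) configurations and weight by the priors:
  P(detector) = 0.07·0.81·0.63 + 0.68·0.81·0.37 + 0.75·0.19·0.63 + 0.93·0.19·0.37
        = 0.035721 + 0.203796 + 0.089775 + 0.065379 = 0.394671
Configurations with burnt toast contribute 0.269175, so
  P(burnt toast | detector) = 0.269175 / 0.394671 ≈ 0.682

Now condition on the additional information:
P(detector | actual fire) = 0.75·0.63 + 0.93·0.37 = 0.472500 + 0.344100 = 0.816600
Restricting to configurations with burnt toast present: 0.93·0.37 = 0.344100.
P(burnt toast | detector, actual fire) = 0.344100 / 0.816600 ≈ 0.421

Pr(burnt toast | detector) ≈ 0.682; Pr(burnt toast | detector, actual fire) ≈ 0.421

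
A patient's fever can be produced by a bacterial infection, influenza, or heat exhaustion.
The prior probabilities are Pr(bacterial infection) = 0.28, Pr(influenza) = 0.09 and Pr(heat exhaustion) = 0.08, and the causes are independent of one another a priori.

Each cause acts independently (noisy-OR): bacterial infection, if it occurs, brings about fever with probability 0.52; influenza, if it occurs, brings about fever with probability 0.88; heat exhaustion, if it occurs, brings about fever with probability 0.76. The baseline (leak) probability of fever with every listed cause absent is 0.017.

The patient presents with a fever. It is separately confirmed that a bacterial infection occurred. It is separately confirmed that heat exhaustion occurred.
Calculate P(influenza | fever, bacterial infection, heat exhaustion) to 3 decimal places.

Under noisy-OR, P(fever | causes) = 1 − (1−0.017)·∏(1−qᵢ) over the active causes.
Enumerate both values of influenza and weight by the priors:
  P(fever | bacterial infection, heat exhaustion) = 0.886758×0.91 + 0.986411×0.09
        = 0.806950 + 0.088777 = 0.895727
The terms with influenza present sum to 0.088777, so
  P(influenza | fever, bacterial infection, heat exhaustion) = 0.088777 / 0.895727 ≈ 0.099

P(influenza | fever, bacterial infection, heat exhaustion) ≈ 0.099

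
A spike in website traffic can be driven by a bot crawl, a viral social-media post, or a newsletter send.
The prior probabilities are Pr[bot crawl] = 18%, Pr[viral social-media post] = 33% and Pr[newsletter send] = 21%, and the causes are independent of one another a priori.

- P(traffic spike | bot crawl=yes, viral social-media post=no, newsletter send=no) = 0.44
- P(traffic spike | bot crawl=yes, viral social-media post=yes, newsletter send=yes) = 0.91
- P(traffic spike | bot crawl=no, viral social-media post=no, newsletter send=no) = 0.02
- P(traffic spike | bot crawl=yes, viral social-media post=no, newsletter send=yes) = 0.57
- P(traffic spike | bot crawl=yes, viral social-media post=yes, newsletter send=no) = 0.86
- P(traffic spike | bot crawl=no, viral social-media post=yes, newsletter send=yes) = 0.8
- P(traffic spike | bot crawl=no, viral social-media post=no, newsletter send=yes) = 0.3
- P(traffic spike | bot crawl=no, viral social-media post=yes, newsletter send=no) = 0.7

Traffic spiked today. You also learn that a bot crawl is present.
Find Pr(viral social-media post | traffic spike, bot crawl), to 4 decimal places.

Pr(viral social-media post | traffic spike, bot crawl) ≈ 0.4785

Sum P(traffic spike|·) weighted by the priors over the 4 (viral social-media post, newsletter send) configurations:
  P(traffic spike | bot crawl) = 0.44×0.67×0.79 + 0.57×0.67×0.21 + 0.86×0.33×0.79 + 0.91×0.33×0.21
        = 0.232892 + 0.080199 + 0.224202 + 0.063063 = 0.600356
Keeping only the viral social-media post-present terms gives 0.287265, so
  P(viral social-media post | traffic spike, bot crawl) = 0.287265 / 0.600356 ≈ 0.4785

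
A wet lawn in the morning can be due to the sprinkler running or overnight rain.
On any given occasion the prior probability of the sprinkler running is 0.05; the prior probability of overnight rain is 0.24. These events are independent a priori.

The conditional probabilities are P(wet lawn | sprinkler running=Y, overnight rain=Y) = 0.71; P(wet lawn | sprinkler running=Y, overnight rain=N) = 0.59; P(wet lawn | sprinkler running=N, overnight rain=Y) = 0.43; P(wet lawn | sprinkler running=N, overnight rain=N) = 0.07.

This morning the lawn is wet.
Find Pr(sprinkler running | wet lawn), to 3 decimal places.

P(wet lawn) = 0.07*0.95*0.76 + 0.43*0.95*0.24 + 0.59*0.05*0.76 + 0.71*0.05*0.24 = 0.050540 + 0.098040 + 0.022420 + 0.008520 = 0.179520
The sprinkler running-present share is 0.022420 + 0.008520 = 0.030940.
P(sprinkler running | wet lawn) = 0.030940 / 0.179520 ≈ 0.172

Pr(sprinkler running | wet lawn) ≈ 0.172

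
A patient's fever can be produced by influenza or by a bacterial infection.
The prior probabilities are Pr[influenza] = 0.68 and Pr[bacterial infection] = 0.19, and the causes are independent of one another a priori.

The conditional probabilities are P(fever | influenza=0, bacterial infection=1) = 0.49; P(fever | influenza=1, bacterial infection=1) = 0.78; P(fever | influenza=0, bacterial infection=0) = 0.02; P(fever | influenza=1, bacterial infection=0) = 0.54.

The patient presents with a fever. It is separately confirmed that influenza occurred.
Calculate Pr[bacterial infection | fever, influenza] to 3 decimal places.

Weight on bacterial infection=true, given the evidence: 0.78*0.19 = 0.148200
Denominator P(fever | influenza): 0.54*0.81 + 0.78*0.19 = 0.585600
Posterior = 0.148200 / 0.585600 ≈ 0.253

Pr[bacterial infection | fever, influenza] ≈ 0.253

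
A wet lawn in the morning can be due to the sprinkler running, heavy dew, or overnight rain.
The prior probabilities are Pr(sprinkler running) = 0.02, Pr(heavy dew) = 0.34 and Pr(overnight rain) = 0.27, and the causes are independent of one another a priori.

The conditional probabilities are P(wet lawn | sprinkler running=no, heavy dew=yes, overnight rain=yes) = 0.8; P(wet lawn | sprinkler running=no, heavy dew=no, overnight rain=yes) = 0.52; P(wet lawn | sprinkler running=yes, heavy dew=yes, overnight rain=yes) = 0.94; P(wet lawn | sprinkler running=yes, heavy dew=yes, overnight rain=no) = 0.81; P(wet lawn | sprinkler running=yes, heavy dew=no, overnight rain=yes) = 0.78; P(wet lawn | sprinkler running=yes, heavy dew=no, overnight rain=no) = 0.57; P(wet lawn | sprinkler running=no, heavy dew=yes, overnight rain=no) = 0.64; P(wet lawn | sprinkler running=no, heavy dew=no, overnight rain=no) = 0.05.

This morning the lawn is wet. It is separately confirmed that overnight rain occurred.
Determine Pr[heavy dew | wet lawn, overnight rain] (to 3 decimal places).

P(wet lawn | overnight rain) = 0.52·0.98·0.66 + 0.8·0.98·0.34 + 0.78·0.02·0.66 + 0.94·0.02·0.34 = 0.336336 + 0.266560 + 0.010296 + 0.006392 = 0.619584
Of this, 0.272952 comes from 0.266560 + 0.006392 (the heavy dew=true cases).
So P(heavy dew | wet lawn, overnight rain) = 0.272952/0.619584 ≈ 0.441.

Pr[heavy dew | wet lawn, overnight rain] ≈ 0.441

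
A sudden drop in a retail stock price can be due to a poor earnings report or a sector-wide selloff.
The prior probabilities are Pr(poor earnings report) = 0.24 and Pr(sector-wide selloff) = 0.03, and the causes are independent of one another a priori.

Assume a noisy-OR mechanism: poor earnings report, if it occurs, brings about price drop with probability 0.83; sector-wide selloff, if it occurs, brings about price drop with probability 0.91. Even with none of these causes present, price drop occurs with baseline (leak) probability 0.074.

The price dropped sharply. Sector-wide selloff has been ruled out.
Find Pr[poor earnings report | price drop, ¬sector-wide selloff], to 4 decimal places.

Under noisy-OR, P(price drop | causes) = 1 − (1−0.074)·∏(1−qᵢ) over the active causes.
By total probability over both values of poor earnings report:
  P(price drop | ¬sector-wide selloff) = 0.074·0.76 + 0.84258·0.24
        = 0.056240 + 0.202219 = 0.258459
Configurations with poor earnings report contribute 0.202219, so
  P(poor earnings report | price drop, ¬sector-wide selloff) = 0.202219 / 0.258459 ≈ 0.7824

Pr[poor earnings report | price drop, ¬sector-wide selloff] ≈ 0.7824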